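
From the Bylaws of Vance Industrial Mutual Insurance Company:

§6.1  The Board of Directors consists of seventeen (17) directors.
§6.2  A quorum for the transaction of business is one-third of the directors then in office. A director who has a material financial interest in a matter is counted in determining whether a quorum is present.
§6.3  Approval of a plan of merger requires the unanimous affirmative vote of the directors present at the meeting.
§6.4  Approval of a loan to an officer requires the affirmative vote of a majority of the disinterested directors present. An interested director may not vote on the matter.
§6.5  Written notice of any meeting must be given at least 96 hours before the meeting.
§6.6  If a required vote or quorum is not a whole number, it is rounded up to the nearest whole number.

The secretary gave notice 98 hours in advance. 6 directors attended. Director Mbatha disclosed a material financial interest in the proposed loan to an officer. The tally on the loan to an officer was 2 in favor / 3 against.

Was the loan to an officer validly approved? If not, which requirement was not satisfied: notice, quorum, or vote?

Notice: 98 hours given; 96 required (98 ≥ 96). Satisfied.
Quorum: 6 present (interested directors count toward quorum); quorum is 6. Satisfied.
Vote: the loan to an officer requires a majority of the disinterested directors present (6 − 1 = 5). A majority of 5 is 3, so 3 affirmative votes are needed; 2 voted in favor. Not satisfied.

Invalid — vote requirement not satisfied.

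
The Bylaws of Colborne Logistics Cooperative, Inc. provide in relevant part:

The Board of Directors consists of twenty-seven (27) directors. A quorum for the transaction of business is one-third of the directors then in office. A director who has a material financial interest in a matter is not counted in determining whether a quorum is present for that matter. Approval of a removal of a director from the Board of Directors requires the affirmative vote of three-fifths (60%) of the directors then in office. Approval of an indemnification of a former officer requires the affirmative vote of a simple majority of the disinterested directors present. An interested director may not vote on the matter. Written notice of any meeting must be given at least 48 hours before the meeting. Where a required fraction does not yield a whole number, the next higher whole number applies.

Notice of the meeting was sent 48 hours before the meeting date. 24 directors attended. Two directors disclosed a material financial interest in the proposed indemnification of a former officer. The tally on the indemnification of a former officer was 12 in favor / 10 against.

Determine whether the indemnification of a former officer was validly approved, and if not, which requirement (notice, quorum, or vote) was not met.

Notice: 48 hours given; 48 required (48 ≥ 48). Satisfied.
Quorum: 24 present, but the 2 interested directors do not count, leaving 22. Quorum is 9. Satisfied.
Vote: the indemnification of a former officer requires a majority of the disinterested directors present (24 − 2 = 22). A majority of 22 is 12, so 12 affirmative votes are needed; 12 voted in favor. Satisfied.

Valid — all requirements satisfied.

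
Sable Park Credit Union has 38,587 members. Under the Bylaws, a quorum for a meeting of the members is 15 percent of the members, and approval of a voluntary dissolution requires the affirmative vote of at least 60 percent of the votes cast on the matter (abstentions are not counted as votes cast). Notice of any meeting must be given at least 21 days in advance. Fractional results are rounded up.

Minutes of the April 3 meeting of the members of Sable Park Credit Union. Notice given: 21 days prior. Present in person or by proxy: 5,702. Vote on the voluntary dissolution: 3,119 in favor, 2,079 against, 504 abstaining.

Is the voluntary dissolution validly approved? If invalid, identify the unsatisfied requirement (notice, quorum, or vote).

Invalid — quorum requirement not satisfied.

Notice: 21 days given; 21 required. Satisfied.
Quorum: 15% of 38,587 = 5,788.05, rounded up to 5,789; 5,702 present. Not satisfied.
Vote: requires three-fifths of the votes cast (5,702 − 504 abstaining = 5,198); 3/5 of 5198 = 3118.80, rounded up to 3119, so 3,119 needed; 3,119 in favor. Satisfied.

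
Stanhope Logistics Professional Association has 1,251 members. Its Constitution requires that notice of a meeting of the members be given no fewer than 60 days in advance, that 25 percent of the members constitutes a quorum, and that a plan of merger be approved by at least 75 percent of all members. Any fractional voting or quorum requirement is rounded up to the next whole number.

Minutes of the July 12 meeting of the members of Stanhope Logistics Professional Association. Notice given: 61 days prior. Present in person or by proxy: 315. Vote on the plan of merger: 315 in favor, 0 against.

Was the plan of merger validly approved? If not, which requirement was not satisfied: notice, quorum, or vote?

Notice: 61 days given; 60 required. Satisfied.
Quorum: 25% of 1,251 = 312.75, rounded up to 313; 315 present. Satisfied.
Vote: requires three-fourths of all members (1,251); 3/4 of 1251 = 938.25, rounded up to 939, so 939 needed; 315 in favor. Not satisfied.

Invalid — vote requirement not satisfied.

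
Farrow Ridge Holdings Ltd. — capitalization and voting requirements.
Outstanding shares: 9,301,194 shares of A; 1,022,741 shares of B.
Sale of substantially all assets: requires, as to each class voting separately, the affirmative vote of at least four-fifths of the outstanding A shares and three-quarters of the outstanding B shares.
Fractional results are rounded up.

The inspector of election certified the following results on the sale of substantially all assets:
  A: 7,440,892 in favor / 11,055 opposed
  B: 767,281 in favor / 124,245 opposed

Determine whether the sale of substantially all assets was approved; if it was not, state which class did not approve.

A: 4/5 of 9301194 = 7440955.20, rounded up to 7440956; 7,440,956 required, 7,440,892 in favor — not approved.
B: 3/4 of 1022741 = 767055.75, rounded up to 767056; 767,056 required, 767,281 in favor — approved.

Not approved — the A shares did not give the required vote.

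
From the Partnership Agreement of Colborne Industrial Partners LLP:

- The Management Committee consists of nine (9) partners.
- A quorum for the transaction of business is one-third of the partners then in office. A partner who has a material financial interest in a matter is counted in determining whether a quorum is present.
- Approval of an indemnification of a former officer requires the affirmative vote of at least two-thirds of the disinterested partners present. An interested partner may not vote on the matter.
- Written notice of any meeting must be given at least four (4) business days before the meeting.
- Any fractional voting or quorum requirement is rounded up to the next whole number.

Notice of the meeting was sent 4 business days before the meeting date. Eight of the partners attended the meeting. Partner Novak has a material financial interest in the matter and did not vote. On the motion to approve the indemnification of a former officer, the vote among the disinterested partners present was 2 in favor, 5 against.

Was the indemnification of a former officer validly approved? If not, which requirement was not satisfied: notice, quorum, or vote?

Notice: 4 business days given; 4 required (4 ≥ 4). Satisfied.
Quorum: 8 present (interested partners count toward quorum); quorum is 3. Satisfied.
Vote: the indemnification of a former officer requires two-thirds of the disinterested partners present (8 − 1 = 7). 2/3 of 7 = 4.67, rounded up to 5, so 5 affirmative votes are needed; 2 voted in favor. Not satisfied.

Invalid — vote requirement not satisfied.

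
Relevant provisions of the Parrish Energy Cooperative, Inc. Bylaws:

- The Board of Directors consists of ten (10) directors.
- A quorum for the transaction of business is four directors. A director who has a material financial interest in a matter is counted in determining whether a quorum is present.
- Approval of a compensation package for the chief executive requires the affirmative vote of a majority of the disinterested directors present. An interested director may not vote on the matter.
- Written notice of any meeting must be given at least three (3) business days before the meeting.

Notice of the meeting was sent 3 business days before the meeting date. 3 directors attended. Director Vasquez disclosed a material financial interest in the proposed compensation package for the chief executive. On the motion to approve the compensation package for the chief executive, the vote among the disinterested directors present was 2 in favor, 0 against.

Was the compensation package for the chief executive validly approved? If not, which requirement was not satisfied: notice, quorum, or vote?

Invalid — quorum requirement not satisfied.

Notice: 3 business days given; 3 required (3 ≥ 3). Satisfied.
Quorum: 3 present (interested directors count toward quorum); quorum is 4. Not satisfied.
Vote: the compensation package for the chief executive requires a majority of the disinterested directors present (3 − 1 = 2). A majority of 2 is 2, so 2 affirmative votes are needed; 2 voted in favor. Satisfied. (Moot — without a quorum no business can be validly transacted.)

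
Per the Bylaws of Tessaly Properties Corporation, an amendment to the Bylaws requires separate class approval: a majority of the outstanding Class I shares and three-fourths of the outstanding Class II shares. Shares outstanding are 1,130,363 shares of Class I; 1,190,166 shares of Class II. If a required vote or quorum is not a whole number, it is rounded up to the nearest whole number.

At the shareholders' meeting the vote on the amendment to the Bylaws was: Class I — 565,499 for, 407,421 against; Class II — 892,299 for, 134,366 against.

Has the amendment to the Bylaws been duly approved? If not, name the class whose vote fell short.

Class I: a majority of 1130363 is 565182; 565,182 required, 565,499 in favor — approved.
Class II: 3/4 of 1190166 = 892624.50, rounded up to 892625; 892,625 required, 892,299 in favor — not approved.

Not approved — the Class II shares did not give the required vote.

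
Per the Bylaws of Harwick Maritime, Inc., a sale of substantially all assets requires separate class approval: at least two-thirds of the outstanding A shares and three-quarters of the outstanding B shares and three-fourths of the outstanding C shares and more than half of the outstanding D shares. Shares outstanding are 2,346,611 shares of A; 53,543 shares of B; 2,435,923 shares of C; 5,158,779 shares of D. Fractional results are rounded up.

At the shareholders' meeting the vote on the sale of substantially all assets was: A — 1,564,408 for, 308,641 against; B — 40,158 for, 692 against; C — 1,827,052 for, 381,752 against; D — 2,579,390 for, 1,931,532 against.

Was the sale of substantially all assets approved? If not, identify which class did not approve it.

Approved — every class gave the required vote.

A: 2/3 of 2346611 = 1564407.33, rounded up to 1564408; 1,564,408 required, 1,564,408 in favor — approved.
B: 3/4 of 53543 = 40157.25, rounded up to 40158; 40,158 required, 40,158 in favor — approved.
C: 3/4 of 2435923 = 1826942.25, rounded up to 1826943; 1,826,943 required, 1,827,052 in favor — approved.
D: a majority of 5158779 is 2579390; 2,579,390 required, 2,579,390 in favor — approved.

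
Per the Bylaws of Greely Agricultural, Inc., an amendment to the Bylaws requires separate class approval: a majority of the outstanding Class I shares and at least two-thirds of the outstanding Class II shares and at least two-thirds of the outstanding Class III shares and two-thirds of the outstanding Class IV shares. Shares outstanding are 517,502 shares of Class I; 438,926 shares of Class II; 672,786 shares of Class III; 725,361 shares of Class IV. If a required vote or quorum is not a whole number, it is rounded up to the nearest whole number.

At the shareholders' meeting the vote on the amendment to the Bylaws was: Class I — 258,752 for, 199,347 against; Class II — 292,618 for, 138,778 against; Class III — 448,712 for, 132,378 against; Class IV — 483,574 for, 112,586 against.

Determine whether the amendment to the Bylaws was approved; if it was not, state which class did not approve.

Approved — every class gave the required vote.

Class I: a majority of 517502 is 258752; 258,752 required, 258,752 in favor — approved.
Class II: 2/3 of 438926 = 292617.33, rounded up to 292618; 292,618 required, 292,618 in favor — approved.
Class III: 2/3 of 672786 = 448524; 448,524 required, 448,712 in favor — approved.
Class IV: 2/3 of 725361 = 483574; 483,574 required, 483,574 in favor — approved.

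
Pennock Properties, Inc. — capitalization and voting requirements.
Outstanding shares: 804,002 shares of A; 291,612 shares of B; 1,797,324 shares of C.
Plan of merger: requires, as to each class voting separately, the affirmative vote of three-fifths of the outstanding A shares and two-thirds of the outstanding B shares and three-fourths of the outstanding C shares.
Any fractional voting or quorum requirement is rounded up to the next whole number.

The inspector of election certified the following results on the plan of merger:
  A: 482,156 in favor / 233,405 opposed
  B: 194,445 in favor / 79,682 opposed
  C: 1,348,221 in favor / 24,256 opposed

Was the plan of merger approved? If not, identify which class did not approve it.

Not approved — the A shares did not give the required vote.

A: 3/5 of 804002 = 482401.20, rounded up to 482402; 482,402 required, 482,156 in favor — not approved.
B: 2/3 of 291612 = 194408; 194,408 required, 194,445 in favor — approved.
C: 3/4 of 1797324 = 1347993; 1,347,993 required, 1,348,221 in favor — approved.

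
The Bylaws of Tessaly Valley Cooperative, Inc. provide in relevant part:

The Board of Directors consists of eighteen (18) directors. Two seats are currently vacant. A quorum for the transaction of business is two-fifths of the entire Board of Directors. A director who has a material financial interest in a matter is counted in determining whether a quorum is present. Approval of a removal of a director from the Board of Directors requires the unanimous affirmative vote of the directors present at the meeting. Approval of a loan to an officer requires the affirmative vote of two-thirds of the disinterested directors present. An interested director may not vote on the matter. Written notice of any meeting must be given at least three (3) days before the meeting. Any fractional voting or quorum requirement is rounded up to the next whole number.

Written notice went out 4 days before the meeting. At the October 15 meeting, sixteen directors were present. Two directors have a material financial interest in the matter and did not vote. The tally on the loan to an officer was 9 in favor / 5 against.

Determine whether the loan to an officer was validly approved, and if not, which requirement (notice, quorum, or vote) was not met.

Invalid — vote requirement not satisfied.

Notice: 4 days given; 3 required (4 ≥ 3). Satisfied.
Quorum: 16 present (interested directors count toward quorum); quorum is 8. Satisfied.
Vote: the loan to an officer requires two-thirds of the disinterested directors present (16 − 2 = 14). 2/3 of 14 = 9.33, rounded up to 10, so 10 affirmative votes are needed; 9 voted in favor. Not satisfied.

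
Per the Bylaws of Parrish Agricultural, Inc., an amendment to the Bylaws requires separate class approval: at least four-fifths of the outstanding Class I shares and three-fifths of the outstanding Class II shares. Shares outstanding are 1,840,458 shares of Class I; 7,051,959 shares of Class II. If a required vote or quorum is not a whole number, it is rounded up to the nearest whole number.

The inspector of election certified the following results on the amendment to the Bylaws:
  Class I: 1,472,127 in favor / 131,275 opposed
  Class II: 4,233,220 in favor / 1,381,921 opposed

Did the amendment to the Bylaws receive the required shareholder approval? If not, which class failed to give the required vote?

Not approved — the Class I shares did not give the required vote.

Class I: 4/5 of 1840458 = 1472366.40, rounded up to 1472367; 1,472,367 required, 1,472,127 in favor — not approved.
Class II: 3/5 of 7051959 = 4231175.40, rounded up to 4231176; 4,231,176 required, 4,233,220 in favor — approved.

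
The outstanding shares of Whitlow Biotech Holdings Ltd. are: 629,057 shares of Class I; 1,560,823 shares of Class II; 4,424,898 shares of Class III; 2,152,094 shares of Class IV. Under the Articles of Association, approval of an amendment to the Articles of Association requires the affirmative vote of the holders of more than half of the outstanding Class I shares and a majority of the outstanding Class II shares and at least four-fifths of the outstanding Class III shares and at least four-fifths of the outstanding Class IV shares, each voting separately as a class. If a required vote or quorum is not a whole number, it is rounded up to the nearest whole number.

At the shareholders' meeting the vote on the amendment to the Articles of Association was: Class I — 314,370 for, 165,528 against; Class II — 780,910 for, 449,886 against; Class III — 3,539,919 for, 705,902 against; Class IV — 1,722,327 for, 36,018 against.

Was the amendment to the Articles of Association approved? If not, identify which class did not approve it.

Not approved — the Class I shares did not give the required vote.

Class I: a majority of 629057 is 314529; 314,529 required, 314,370 in favor — not approved.
Class II: a majority of 1560823 is 780412; 780,412 required, 780,910 in favor — approved.
Class III: 4/5 of 4424898 = 3539918.40, rounded up to 3539919; 3,539,919 required, 3,539,919 in favor — approved.
Class IV: 4/5 of 2152094 = 1721675.20, rounded up to 1721676; 1,721,676 required, 1,722,327 in favor — approved.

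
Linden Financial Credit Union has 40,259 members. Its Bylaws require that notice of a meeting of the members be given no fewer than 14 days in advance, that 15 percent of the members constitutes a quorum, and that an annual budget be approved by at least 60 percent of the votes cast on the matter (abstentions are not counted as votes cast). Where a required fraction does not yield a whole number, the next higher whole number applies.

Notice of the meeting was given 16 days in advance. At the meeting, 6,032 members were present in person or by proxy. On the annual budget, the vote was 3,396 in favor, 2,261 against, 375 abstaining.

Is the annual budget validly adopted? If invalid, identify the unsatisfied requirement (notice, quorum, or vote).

Invalid — quorum requirement not satisfied.

Notice: 16 days given; 14 required. Satisfied.
Quorum: 15% of 40,259 = 6,038.85, rounded up to 6,039; 6,032 present. Not satisfied.
Vote: requires three-fifths of the votes cast (6,032 − 375 abstaining = 5,657); 3/5 of 5657 = 3394.20, rounded up to 3395, so 3,395 needed; 3,396 in favor. Satisfied.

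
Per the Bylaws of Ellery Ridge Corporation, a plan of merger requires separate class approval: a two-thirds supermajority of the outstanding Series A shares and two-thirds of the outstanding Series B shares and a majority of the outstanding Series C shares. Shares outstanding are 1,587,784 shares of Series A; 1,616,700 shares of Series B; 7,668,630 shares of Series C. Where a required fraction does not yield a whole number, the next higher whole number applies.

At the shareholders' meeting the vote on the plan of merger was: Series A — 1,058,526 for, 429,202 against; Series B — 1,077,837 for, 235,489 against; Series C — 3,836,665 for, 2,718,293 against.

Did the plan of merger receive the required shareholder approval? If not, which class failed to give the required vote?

Approved — every class gave the required vote.

Series A: 2/3 of 1587784 = 1058522.67, rounded up to 1058523; 1,058,523 required, 1,058,526 in favor — approved.
Series B: 2/3 of 1616700 = 1077800; 1,077,800 required, 1,077,837 in favor — approved.
Series C: a majority of 7668630 is 3834316; 3,834,316 required, 3,836,665 in favor — approved.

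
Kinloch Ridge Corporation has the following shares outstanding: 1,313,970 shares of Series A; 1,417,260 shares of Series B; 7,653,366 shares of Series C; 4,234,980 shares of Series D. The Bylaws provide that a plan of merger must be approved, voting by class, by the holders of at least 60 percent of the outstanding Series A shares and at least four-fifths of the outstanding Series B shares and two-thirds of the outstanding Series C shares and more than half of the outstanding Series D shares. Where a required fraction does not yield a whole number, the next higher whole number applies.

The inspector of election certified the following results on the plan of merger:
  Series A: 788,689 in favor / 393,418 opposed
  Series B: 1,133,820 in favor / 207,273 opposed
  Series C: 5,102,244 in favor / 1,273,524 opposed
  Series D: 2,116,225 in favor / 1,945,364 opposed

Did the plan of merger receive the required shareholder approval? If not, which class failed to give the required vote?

Series A: 3/5 of 1313970 = 788382; 788,382 required, 788,689 in favor — approved.
Series B: 4/5 of 1417260 = 1133808; 1,133,808 required, 1,133,820 in favor — approved.
Series C: 2/3 of 7653366 = 5102244; 5,102,244 required, 5,102,244 in favor — approved.
Series D: a majority of 4234980 is 2117491; 2,117,491 required, 2,116,225 in favor — not approved.

Not approved — the Series D shares did not give the required vote.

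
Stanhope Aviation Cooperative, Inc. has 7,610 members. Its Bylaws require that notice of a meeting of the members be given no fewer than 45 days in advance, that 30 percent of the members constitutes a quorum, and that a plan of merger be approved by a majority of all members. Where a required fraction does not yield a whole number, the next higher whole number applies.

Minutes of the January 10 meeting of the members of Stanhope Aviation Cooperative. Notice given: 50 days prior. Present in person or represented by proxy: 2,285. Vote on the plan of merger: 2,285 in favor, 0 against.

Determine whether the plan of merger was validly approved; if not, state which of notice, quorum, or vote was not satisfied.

Invalid — vote requirement not satisfied.

Notice: 50 days given; 45 required. Satisfied.
Quorum: 30% of 7,610 = 2,283; 2,285 present. Satisfied.
Vote: requires a majority of all members (7,610); a majority of 7610 is 3806, so 3,806 needed; 2,285 in favor. Not satisfied.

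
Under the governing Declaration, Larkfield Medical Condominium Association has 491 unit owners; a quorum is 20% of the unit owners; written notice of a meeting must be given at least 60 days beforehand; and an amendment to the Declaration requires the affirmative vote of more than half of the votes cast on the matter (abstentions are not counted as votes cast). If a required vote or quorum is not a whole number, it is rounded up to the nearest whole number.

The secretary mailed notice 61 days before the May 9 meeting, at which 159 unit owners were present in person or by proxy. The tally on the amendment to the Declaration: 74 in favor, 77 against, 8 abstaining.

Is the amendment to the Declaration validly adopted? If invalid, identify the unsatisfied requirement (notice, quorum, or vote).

Notice: 61 days given; 60 required. Satisfied.
Quorum: 20% of 491 = 98.20, rounded up to 99; 159 present. Satisfied.
Vote: requires a majority of the votes cast (159 − 8 abstaining = 151); a majority of 151 is 76, so 76 needed; 74 in favor. Not satisfied.

Invalid — vote requirement not satisfied.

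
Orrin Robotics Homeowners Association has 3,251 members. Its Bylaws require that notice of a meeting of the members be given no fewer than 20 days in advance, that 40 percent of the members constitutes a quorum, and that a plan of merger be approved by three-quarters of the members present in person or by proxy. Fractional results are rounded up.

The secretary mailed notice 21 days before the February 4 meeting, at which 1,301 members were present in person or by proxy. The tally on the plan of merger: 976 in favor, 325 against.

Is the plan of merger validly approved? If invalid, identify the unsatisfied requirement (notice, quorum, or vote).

Notice: 21 days given; 20 required. Satisfied.
Quorum: 40% of 3,251 = 1,300.40, rounded up to 1,301; 1,301 present. Satisfied.
Vote: requires three-fourths of those present (1,301); 3/4 of 1301 = 975.75, rounded up to 976, so 976 needed; 976 in favor. Satisfied.

Valid — all requirements satisfied.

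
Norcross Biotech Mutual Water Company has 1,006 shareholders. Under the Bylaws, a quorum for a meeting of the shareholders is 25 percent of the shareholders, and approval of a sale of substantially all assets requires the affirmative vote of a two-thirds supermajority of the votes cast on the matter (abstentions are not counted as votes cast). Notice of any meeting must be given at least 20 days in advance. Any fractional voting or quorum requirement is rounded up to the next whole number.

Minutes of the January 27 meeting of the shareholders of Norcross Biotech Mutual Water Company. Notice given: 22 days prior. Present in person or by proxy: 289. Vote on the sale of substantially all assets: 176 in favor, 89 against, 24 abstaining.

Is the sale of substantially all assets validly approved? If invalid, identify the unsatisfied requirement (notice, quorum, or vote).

Invalid — vote requirement not satisfied.

Notice: 22 days given; 20 required. Satisfied.
Quorum: 25% of 1,006 = 251.50, rounded up to 252; 289 present. Satisfied.
Vote: requires two-thirds of the votes cast (289 − 24 abstaining = 265); 2/3 of 265 = 176.67, rounded up to 177, so 177 needed; 176 in favor. Not satisfied.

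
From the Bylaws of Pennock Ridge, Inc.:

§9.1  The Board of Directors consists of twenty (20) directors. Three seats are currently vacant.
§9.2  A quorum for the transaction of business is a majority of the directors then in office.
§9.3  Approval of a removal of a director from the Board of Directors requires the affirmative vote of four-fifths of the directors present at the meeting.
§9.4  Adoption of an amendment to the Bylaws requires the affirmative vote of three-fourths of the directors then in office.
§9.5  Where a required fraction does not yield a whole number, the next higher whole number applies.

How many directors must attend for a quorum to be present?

9

A majority of 17 is 9.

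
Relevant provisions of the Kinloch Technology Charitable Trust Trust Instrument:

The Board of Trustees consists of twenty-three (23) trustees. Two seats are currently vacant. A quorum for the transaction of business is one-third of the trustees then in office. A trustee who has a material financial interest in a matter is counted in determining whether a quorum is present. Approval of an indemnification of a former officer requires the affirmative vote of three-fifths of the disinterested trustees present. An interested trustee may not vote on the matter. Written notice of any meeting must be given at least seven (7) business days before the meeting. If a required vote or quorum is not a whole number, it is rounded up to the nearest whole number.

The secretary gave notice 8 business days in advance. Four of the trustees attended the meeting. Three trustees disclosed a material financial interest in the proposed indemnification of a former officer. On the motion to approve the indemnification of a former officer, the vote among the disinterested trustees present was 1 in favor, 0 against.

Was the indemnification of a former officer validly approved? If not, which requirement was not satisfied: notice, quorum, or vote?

Invalid — quorum requirement not satisfied.

Notice: 8 business days given; 7 required (8 ≥ 7). Satisfied.
Quorum: 4 present (interested trustees count toward quorum); quorum is 7. Not satisfied.
Vote: the indemnification of a former officer requires three-fifths of the disinterested trustees present (4 − 3 = 1). 3/5 of 1 = 0.60, rounded up to 1, so 1 affirmative vote is needed; 1 voted in favor. Satisfied. (Moot — without a quorum no business can be validly transacted.)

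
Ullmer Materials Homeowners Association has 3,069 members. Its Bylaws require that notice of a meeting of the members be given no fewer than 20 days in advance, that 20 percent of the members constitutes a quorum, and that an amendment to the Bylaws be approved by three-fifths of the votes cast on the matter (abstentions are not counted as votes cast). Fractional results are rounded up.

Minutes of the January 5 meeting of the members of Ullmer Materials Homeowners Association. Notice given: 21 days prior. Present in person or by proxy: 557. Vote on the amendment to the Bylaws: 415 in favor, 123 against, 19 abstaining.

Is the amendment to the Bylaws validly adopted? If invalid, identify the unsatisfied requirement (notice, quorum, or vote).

Notice: 21 days given; 20 required. Satisfied.
Quorum: 20% of 3,069 = 613.80, rounded up to 614; 557 present. Not satisfied.
Vote: requires three-fifths of the votes cast (557 − 19 abstaining = 538); 3/5 of 538 = 322.80, rounded up to 323, so 323 needed; 415 in favor. Satisfied.

Invalid — quorum requirement not satisfied.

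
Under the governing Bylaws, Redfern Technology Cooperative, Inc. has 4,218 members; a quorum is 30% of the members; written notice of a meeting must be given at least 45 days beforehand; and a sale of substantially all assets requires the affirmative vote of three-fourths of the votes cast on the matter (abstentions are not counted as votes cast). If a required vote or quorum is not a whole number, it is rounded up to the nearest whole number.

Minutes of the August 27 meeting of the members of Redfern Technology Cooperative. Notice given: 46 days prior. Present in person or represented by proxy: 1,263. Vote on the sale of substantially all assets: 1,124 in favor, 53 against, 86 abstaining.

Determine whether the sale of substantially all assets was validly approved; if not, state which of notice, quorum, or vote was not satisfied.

Notice: 46 days given; 45 required. Satisfied.
Quorum: 30% of 4,218 = 1,265.40, rounded up to 1,266; 1,263 present. Not satisfied.
Vote: requires three-fourths of the votes cast (1,263 − 86 abstaining = 1,177); 3/4 of 1177 = 882.75, rounded up to 883, so 883 needed; 1,124 in favor. Satisfied.

Invalid — quorum requirement not satisfied.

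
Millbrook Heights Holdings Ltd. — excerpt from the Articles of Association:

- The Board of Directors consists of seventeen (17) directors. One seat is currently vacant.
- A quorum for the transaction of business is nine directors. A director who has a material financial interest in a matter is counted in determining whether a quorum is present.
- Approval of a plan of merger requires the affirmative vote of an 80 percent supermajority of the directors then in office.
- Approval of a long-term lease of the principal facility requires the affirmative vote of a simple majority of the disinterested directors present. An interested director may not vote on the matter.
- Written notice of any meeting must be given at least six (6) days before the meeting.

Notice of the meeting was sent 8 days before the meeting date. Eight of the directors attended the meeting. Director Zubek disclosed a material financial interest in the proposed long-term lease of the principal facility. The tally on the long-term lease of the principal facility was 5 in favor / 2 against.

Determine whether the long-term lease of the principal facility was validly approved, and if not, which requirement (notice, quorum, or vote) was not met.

Notice: 8 days given; 6 required (8 ≥ 6). Satisfied.
Quorum: 8 present (interested directors count toward quorum); quorum is 9. Not satisfied.
Vote: the long-term lease of the principal facility requires a majority of the disinterested directors present (8 − 1 = 7). A majority of 7 is 4, so 4 affirmative votes are needed; 5 voted in favor. Satisfied. (Moot — without a quorum no business can be validly transacted.)

Invalid — quorum requirement not satisfied.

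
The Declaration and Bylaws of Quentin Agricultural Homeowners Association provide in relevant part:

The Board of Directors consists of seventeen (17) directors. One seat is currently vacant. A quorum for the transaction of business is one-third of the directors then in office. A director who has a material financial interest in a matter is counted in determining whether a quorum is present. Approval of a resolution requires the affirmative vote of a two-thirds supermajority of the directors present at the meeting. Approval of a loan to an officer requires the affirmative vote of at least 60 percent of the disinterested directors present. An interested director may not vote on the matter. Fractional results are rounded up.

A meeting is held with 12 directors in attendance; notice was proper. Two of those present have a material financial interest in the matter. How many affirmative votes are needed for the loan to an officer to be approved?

6

The loan to an officer requires three-fifths of the disinterested directors present (12 − 2 = 10).
3/5 of 10 = 6.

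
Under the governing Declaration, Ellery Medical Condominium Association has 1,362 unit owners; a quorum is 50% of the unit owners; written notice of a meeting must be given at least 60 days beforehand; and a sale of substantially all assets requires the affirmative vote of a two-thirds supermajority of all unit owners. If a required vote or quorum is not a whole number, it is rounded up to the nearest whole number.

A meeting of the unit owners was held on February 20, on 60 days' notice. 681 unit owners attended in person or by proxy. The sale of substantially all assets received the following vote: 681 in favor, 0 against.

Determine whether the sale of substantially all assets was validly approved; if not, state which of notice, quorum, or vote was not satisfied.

Notice: 60 days given; 60 required. Satisfied.
Quorum: 50% of 1,362 = 681; 681 present. Satisfied.
Vote: requires two-thirds of all unit owners (1,362); 2/3 of 1362 = 908, so 908 needed; 681 in favor. Not satisfied.

Invalid — vote requirement not satisfied.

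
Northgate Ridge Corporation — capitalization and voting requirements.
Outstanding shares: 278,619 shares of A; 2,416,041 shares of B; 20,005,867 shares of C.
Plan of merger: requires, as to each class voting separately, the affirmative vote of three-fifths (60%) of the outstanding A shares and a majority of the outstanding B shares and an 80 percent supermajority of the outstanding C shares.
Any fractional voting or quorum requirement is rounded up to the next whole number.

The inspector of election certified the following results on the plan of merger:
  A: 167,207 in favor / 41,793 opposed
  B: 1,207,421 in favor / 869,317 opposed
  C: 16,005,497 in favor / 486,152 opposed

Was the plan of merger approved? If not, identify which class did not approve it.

Not approved — the B shares did not give the required vote.

A: 3/5 of 278619 = 167171.40, rounded up to 167172; 167,172 required, 167,207 in favor — approved.
B: a majority of 2416041 is 1208021; 1,208,021 required, 1,207,421 in favor — not approved.
C: 4/5 of 20005867 = 16004693.60, rounded up to 16004694; 16,004,694 required, 16,005,497 in favor — approved.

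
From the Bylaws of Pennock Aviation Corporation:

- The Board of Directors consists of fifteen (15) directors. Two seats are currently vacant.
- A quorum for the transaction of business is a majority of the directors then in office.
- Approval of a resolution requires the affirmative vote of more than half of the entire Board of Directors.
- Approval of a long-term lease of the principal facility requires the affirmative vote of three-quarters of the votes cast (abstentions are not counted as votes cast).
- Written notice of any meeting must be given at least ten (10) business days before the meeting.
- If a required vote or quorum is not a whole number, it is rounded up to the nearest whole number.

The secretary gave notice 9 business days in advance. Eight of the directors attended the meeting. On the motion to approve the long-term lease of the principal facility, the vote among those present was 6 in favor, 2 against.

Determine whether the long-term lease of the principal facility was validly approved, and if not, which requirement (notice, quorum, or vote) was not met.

Invalid — notice requirement not satisfied.

Notice: 9 business days given; 10 required (9 < 10). Not satisfied.
Quorum: 8 present; quorum is 7. Satisfied.
Vote: the long-term lease of the principal facility requires three-fourths of the votes cast (8). 3/4 of 8 = 6, so 6 affirmative votes are needed; 6 voted in favor. Satisfied.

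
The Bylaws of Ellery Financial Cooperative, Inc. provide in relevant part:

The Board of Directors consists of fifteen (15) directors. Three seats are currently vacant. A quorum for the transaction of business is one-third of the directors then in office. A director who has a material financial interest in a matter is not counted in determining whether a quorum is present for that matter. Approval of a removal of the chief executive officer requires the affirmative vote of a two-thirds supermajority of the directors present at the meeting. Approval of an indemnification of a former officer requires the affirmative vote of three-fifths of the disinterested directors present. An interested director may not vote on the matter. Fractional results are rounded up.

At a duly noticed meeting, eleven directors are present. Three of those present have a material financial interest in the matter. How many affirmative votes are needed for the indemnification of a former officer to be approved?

5

The indemnification of a former officer requires three-fifths of the disinterested directors present (11 − 3 = 8).
3/5 of 8 = 4.80, rounded up to 5.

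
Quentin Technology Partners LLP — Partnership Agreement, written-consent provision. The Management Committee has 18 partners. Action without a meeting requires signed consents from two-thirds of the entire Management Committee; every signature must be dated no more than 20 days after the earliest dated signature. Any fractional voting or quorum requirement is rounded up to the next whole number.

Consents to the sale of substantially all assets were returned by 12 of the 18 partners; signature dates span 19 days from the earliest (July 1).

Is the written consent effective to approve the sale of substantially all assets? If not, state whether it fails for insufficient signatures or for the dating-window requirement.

Effective — both the signature and dating-window requirements are satisfied.

Signatures required: two-thirds of 18 — 2/3 of 18 = 12, so 12 needed; 12 signed. Sufficient.
Dating window: the latest signature is 19 days after the earliest; the limit is 20 days. Within the window.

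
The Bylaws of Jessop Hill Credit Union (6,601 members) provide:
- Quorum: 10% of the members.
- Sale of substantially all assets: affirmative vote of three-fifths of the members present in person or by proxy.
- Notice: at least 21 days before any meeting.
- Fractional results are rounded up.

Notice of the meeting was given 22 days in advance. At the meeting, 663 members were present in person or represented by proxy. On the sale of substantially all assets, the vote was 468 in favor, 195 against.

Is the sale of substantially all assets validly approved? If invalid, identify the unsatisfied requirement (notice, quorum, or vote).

Notice: 22 days given; 21 required. Satisfied.
Quorum: 10% of 6,601 = 660.10, rounded up to 661; 663 present. Satisfied.
Vote: requires three-fifths of those present (663); 3/5 of 663 = 397.80, rounded up to 398, so 398 needed; 468 in favor. Satisfied.

Valid — all requirements satisfied.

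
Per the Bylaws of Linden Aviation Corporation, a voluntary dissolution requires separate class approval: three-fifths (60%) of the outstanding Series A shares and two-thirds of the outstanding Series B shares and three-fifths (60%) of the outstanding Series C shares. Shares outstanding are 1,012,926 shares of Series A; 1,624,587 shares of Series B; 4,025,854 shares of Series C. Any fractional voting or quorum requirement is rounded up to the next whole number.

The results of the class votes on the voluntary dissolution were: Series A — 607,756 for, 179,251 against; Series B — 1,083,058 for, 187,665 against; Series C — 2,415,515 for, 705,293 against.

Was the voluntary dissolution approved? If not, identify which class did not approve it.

Series A: 3/5 of 1012926 = 607755.60, rounded up to 607756; 607,756 required, 607,756 in favor — approved.
Series B: 2/3 of 1624587 = 1083058; 1,083,058 required, 1,083,058 in favor — approved.
Series C: 3/5 of 4025854 = 2415512.40, rounded up to 2415513; 2,415,513 required, 2,415,515 in favor — approved.

Approved — every class gave the required vote.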